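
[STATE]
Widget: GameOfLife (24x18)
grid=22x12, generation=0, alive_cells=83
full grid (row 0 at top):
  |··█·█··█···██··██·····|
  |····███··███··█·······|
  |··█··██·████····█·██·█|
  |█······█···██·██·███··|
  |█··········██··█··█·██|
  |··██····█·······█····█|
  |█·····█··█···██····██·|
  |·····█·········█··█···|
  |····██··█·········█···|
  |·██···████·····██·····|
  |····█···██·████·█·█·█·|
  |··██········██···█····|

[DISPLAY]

Gen: 0                  
··█·█··█···██··██·····  
····███··███··█·······  
··█··██·████····█·██·█  
█······█···██·██·███··  
█··········██··█··█·██  
··██····█·······█····█  
█·····█··█···██····██·  
·····█·········█··█···  
····██··█·········█···  
·██···████·····██·····  
····█···██·████·█·█·█·  
··██········██···█····  
                        
                        
                        
                        
                        


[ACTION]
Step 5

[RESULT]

Gen: 5                  
···██··········██·····  
···██······█·█·██·····  
··········███·········  
·█·······█······█···██  
·█·······███·····█···█  
·█··············█····█  
······█·········██·█·█  
·······█········██·██·  
······█··█·····█···█··  
··█····█·█········█···  
··█·····█······███····  
···█··················  
                        
                        
                        
                        
                        


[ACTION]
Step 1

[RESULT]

Gen: 6                  
···██·········███·····  
···██·····██··███·····  
··········███··██·····  
·········█··█·······██  
███······██·····██···█  
··········█·····█·█··█  
···············█···█·█  
······██·······█·█·█··  
······██········██·██·  
·······█·█·····█·██···  
··██····█·······██····  
················█·····  
                        
                        
                        
                        
                        


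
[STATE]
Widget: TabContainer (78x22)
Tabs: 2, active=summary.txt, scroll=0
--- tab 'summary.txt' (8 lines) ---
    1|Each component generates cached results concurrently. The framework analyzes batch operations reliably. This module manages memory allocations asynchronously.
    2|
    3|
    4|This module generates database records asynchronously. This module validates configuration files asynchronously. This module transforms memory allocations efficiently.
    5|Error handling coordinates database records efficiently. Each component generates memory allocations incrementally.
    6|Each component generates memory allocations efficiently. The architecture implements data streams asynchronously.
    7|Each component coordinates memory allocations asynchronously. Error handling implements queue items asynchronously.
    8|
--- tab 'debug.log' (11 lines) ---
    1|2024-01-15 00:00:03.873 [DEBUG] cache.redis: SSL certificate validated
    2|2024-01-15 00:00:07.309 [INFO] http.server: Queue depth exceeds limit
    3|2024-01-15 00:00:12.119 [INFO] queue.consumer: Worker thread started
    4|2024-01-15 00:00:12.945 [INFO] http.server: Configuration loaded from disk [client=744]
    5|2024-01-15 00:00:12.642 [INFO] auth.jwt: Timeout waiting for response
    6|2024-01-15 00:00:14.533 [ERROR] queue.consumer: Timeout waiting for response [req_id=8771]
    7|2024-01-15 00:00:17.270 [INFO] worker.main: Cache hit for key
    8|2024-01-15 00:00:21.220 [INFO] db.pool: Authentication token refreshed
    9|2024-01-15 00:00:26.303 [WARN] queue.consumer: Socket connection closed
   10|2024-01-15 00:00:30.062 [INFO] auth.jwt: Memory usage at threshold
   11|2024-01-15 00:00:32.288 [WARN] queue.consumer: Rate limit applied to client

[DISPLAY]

[summary.txt]│ debug.log                                                      
──────────────────────────────────────────────────────────────────────────────
Each component generates cached results concurrently. The framework analyzes b
                                                                              
                                                                              
This module generates database records asynchronously. This module validates c
Error handling coordinates database records efficiently. Each component genera
Each component generates memory allocations efficiently. The architecture impl
Each component coordinates memory allocations asynchronously. Error handling i
                                                                              
                                                                              
                                                                              
                                                                              
                                                                              
                                                                              
                                                                              
                                                                              
                                                                              
                                                                              
                                                                              
                                                                              
                                                                              


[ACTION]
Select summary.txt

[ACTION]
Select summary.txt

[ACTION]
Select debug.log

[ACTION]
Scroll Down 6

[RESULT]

 summary.txt │[debug.log]                                                     
──────────────────────────────────────────────────────────────────────────────
2024-01-15 00:00:17.270 [INFO] worker.main: Cache hit for key                 
2024-01-15 00:00:21.220 [INFO] db.pool: Authentication token refreshed        
2024-01-15 00:00:26.303 [WARN] queue.consumer: Socket connection closed       
2024-01-15 00:00:30.062 [INFO] auth.jwt: Memory usage at threshold            
2024-01-15 00:00:32.288 [WARN] queue.consumer: Rate limit applied to client   
                                                                              
                                                                              
                                                                              
                                                                              
                                                                              
                                                                              
                                                                              
                                                                              
                                                                              
                                                                              
                                                                              
                                                                              
                                                                              
                                                                              
                                                                              


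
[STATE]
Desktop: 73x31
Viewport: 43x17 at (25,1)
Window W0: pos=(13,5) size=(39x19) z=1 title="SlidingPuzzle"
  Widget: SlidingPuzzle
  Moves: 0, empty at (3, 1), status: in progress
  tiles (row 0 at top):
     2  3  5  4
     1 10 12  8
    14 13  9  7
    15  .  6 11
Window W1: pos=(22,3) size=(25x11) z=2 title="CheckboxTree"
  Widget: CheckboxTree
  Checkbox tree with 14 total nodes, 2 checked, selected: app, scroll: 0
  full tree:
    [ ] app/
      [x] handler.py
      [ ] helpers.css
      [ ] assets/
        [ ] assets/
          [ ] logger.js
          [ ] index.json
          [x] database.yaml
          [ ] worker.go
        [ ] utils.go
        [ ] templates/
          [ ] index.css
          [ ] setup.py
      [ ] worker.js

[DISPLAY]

                                           
                                           
━━━━━━━━━━━━━━━━━━━━━┓                     
heckboxTree          ┃                     
─────────────────────┨━━━━┓                
-] app/              ┃    ┃                
 [x] handler.py      ┃────┨                
 [ ] helpers.css     ┃    ┃                
 [-] assets/         ┃    ┃                
   [-] assets/       ┃    ┃                
     [ ] logger.js   ┃    ┃                
     [ ] index.json  ┃    ┃                
━━━━━━━━━━━━━━━━━━━━━┛    ┃                
────┼────┤                ┃                
  6 │ 11 │                ┃                
────┴────┘                ┃                
                          ┃                


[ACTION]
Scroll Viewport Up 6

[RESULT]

                                           
                                           
                                           
━━━━━━━━━━━━━━━━━━━━━┓                     
heckboxTree          ┃                     
─────────────────────┨━━━━┓                
-] app/              ┃    ┃                
 [x] handler.py      ┃────┨                
 [ ] helpers.css     ┃    ┃                
 [-] assets/         ┃    ┃                
   [-] assets/       ┃    ┃                
     [ ] logger.js   ┃    ┃                
     [ ] index.json  ┃    ┃                
━━━━━━━━━━━━━━━━━━━━━┛    ┃                
────┼────┤                ┃                
  6 │ 11 │                ┃                
────┴────┘                ┃                


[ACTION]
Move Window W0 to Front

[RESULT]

                                           
                                           
                                           
━━━━━━━━━━━━━━━━━━━━━┓                     
heckboxTree          ┃                     
━━━━━━━━━━━━━━━━━━━━━━━━━━┓                
zle                       ┃                
──────────────────────────┨                
────┬────┐                ┃                
  5 │  4 │                ┃                
────┼────┤                ┃                
 12 │  8 │                ┃                
────┼────┤                ┃                
  9 │  7 │                ┃                
────┼────┤                ┃                
  6 │ 11 │                ┃                
────┴────┘                ┃                


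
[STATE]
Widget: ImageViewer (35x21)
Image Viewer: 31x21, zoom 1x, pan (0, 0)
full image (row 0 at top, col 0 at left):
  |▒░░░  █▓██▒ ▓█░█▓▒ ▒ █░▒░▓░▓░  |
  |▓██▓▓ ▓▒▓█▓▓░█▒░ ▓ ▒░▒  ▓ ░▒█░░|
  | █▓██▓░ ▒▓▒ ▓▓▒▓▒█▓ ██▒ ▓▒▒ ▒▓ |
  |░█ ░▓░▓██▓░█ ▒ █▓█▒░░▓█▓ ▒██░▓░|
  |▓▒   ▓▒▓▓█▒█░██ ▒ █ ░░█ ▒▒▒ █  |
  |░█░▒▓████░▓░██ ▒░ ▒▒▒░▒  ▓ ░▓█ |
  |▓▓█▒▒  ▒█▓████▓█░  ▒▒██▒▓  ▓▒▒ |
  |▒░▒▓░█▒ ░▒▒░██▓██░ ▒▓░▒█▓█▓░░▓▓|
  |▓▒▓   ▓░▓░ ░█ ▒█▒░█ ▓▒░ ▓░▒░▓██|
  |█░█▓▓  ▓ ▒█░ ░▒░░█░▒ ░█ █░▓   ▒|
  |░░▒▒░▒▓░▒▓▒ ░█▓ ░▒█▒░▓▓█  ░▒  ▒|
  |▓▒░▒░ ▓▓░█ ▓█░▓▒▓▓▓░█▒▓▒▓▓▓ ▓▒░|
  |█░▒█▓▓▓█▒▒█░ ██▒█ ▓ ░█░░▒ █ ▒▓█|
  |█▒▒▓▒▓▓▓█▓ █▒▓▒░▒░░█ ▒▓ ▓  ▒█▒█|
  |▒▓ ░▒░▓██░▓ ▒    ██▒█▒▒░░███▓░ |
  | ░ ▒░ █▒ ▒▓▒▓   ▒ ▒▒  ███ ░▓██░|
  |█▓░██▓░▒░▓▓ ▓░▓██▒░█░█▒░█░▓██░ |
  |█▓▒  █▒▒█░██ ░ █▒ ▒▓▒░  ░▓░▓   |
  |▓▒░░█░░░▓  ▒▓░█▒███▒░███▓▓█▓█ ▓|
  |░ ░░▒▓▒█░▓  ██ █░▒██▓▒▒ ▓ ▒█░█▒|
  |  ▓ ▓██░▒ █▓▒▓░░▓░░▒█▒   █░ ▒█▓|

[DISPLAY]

▒░░░  █▓██▒ ▓█░█▓▒ ▒ █░▒░▓░▓░      
▓██▓▓ ▓▒▓█▓▓░█▒░ ▓ ▒░▒  ▓ ░▒█░░    
 █▓██▓░ ▒▓▒ ▓▓▒▓▒█▓ ██▒ ▓▒▒ ▒▓     
░█ ░▓░▓██▓░█ ▒ █▓█▒░░▓█▓ ▒██░▓░    
▓▒   ▓▒▓▓█▒█░██ ▒ █ ░░█ ▒▒▒ █      
░█░▒▓████░▓░██ ▒░ ▒▒▒░▒  ▓ ░▓█     
▓▓█▒▒  ▒█▓████▓█░  ▒▒██▒▓  ▓▒▒     
▒░▒▓░█▒ ░▒▒░██▓██░ ▒▓░▒█▓█▓░░▓▓    
▓▒▓   ▓░▓░ ░█ ▒█▒░█ ▓▒░ ▓░▒░▓██    
█░█▓▓  ▓ ▒█░ ░▒░░█░▒ ░█ █░▓   ▒    
░░▒▒░▒▓░▒▓▒ ░█▓ ░▒█▒░▓▓█  ░▒  ▒    
▓▒░▒░ ▓▓░█ ▓█░▓▒▓▓▓░█▒▓▒▓▓▓ ▓▒░    
█░▒█▓▓▓█▒▒█░ ██▒█ ▓ ░█░░▒ █ ▒▓█    
█▒▒▓▒▓▓▓█▓ █▒▓▒░▒░░█ ▒▓ ▓  ▒█▒█    
▒▓ ░▒░▓██░▓ ▒    ██▒█▒▒░░███▓░     
 ░ ▒░ █▒ ▒▓▒▓   ▒ ▒▒  ███ ░▓██░    
█▓░██▓░▒░▓▓ ▓░▓██▒░█░█▒░█░▓██░     
█▓▒  █▒▒█░██ ░ █▒ ▒▓▒░  ░▓░▓       
▓▒░░█░░░▓  ▒▓░█▒███▒░███▓▓█▓█ ▓    
░ ░░▒▓▒█░▓  ██ █░▒██▓▒▒ ▓ ▒█░█▒    
  ▓ ▓██░▒ █▓▒▓░░▓░░▒█▒   █░ ▒█▓    


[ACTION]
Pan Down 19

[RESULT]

░ ░░▒▓▒█░▓  ██ █░▒██▓▒▒ ▓ ▒█░█▒    
  ▓ ▓██░▒ █▓▒▓░░▓░░▒█▒   █░ ▒█▓    
                                   
                                   
                                   
                                   
                                   
                                   
                                   
                                   
                                   
                                   
                                   
                                   
                                   
                                   
                                   
                                   
                                   
                                   
                                   


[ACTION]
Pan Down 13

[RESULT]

                                   
                                   
                                   
                                   
                                   
                                   
                                   
                                   
                                   
                                   
                                   
                                   
                                   
                                   
                                   
                                   
                                   
                                   
                                   
                                   
                                   


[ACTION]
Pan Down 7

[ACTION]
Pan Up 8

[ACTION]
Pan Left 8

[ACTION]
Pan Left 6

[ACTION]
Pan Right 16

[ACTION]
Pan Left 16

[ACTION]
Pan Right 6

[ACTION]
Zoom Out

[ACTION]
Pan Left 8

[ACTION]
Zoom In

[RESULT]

  ░░  ▒▒░░  ██▒▒  ▒▒▓▓▒▒▓▓      ▒▒ 
██▓▓░░████▓▓░░▒▒░░▓▓▓▓  ▓▓░░▓▓████▒
██▓▓░░████▓▓░░▒▒░░▓▓▓▓  ▓▓░░▓▓████▒
██▓▓▒▒    ██▒▒▒▒██░░████  ░░  ██▒▒ 
██▓▓▒▒    ██▒▒▒▒██░░████  ░░  ██▒▒ 
▓▓▒▒░░░░██░░░░░░▓▓    ▒▒▓▓░░██▒▒███
▓▓▒▒░░░░██░░░░░░▓▓    ▒▒▓▓░░██▒▒███
░░  ░░░░▒▒▓▓▒▒██░░▓▓    ████  ██░░▒
░░  ░░░░▒▒▓▓▒▒██░░▓▓    ████  ██░░▒
    ▓▓  ▓▓████░░▒▒  ██▓▓▒▒▓▓░░░░▓▓░
    ▓▓  ▓▓████░░▒▒  ██▓▓▒▒▓▓░░░░▓▓░
                                   
                                   
                                   
                                   
                                   
                                   
                                   
                                   
                                   
                                   


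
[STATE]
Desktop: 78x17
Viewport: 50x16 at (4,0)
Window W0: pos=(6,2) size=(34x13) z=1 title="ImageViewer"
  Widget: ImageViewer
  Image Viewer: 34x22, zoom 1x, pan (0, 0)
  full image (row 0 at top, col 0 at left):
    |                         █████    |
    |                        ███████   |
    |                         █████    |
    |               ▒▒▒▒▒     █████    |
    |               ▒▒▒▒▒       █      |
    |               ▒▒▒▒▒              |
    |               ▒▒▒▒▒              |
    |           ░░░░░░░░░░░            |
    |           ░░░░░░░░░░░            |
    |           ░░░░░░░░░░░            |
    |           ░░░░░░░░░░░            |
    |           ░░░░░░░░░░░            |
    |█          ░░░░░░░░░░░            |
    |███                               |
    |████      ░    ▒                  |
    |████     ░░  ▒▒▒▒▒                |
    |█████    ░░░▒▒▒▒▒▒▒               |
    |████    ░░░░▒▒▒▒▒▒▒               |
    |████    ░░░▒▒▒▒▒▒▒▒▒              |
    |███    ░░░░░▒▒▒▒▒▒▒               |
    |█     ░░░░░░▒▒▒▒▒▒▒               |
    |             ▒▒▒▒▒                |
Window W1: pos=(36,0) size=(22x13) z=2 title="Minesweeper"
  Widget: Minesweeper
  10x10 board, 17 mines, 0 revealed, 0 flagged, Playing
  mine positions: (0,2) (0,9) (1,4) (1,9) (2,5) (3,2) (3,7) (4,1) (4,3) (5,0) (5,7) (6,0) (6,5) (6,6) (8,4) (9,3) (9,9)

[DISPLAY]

                                ┏━━━━━━━━━━━━━━━━━
                                ┃ Minesweeper     
  ┏━━━━━━━━━━━━━━━━━━━━━━━━━━━━━┠─────────────────
  ┃ ImageViewer                 ┃■■■■■■■■■■       
  ┠─────────────────────────────┃■■■■■■■■■■       
  ┃                         ████┃■■■■■■■■■■       
  ┃                        █████┃■■■■■■■■■■       
  ┃                         ████┃■■■■■■■■■■       
  ┃               ▒▒▒▒▒     ████┃■■■■■■■■■■       
  ┃               ▒▒▒▒▒       █ ┃■■■■■■■■■■       
  ┃               ▒▒▒▒▒         ┃■■■■■■■■■■       
  ┃               ▒▒▒▒▒         ┃■■■■■■■■■■       
  ┃           ░░░░░░░░░░░       ┗━━━━━━━━━━━━━━━━━
  ┃           ░░░░░░░░░░░          ┃              
  ┗━━━━━━━━━━━━━━━━━━━━━━━━━━━━━━━━┛              
                                                  


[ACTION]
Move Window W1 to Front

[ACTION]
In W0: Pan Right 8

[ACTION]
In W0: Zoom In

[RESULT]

                                ┏━━━━━━━━━━━━━━━━━
                                ┃ Minesweeper     
  ┏━━━━━━━━━━━━━━━━━━━━━━━━━━━━━┠─────────────────
  ┃ ImageViewer                 ┃■■■■■■■■■■       
  ┠─────────────────────────────┃■■■■■■■■■■       
  ┃                             ┃■■■■■■■■■■       
  ┃                             ┃■■■■■■■■■■       
  ┃                             ┃■■■■■■■■■■       
  ┃                             ┃■■■■■■■■■■       
  ┃                             ┃■■■■■■■■■■       
  ┃                             ┃■■■■■■■■■■       
  ┃                      ▒▒▒▒▒▒▒┃■■■■■■■■■■       
  ┃                      ▒▒▒▒▒▒▒┗━━━━━━━━━━━━━━━━━
  ┃                      ▒▒▒▒▒▒▒▒▒▒┃              
  ┗━━━━━━━━━━━━━━━━━━━━━━━━━━━━━━━━┛              
                                                  


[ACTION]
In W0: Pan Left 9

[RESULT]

                                ┏━━━━━━━━━━━━━━━━━
                                ┃ Minesweeper     
  ┏━━━━━━━━━━━━━━━━━━━━━━━━━━━━━┠─────────────────
  ┃ ImageViewer                 ┃■■■■■■■■■■       
  ┠─────────────────────────────┃■■■■■■■■■■       
  ┃                             ┃■■■■■■■■■■       
  ┃                             ┃■■■■■■■■■■       
  ┃                             ┃■■■■■■■■■■       
  ┃                             ┃■■■■■■■■■■       
  ┃                             ┃■■■■■■■■■■       
  ┃                             ┃■■■■■■■■■■       
  ┃                             ┃■■■■■■■■■■       
  ┃                             ┗━━━━━━━━━━━━━━━━━
  ┃                              ▒▒┃              
  ┗━━━━━━━━━━━━━━━━━━━━━━━━━━━━━━━━┛              
                                                  


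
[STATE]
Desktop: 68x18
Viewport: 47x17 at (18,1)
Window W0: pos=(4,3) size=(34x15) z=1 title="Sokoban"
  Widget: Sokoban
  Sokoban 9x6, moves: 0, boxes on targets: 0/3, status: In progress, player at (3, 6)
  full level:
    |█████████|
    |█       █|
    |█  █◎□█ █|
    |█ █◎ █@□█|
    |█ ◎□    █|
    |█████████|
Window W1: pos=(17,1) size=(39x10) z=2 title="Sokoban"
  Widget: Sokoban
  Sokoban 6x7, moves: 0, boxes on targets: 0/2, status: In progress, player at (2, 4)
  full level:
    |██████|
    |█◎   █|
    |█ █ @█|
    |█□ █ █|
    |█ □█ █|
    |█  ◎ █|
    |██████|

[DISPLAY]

━━━━━━━━━━━━━━━━━━━━━━━━━━━━━━━━━━━━━┓         
 Sokoban                             ┃         
─────────────────────────────────────┨         
██████                               ┃         
█◎   █                               ┃         
█ █ @█                               ┃         
█□ █ █                               ┃         
█ □█ █                               ┃         
█  ◎ █                               ┃         
━━━━━━━━━━━━━━━━━━━━━━━━━━━━━━━━━━━━━┛         
                   ┃                           
                   ┃                           
                   ┃                           
                   ┃                           
                   ┃                           
                   ┃                           
━━━━━━━━━━━━━━━━━━━┛                           


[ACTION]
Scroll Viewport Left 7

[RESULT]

      ┏━━━━━━━━━━━━━━━━━━━━━━━━━━━━━━━━━━━━━┓  
      ┃ Sokoban                             ┃  
━━━━━━┠─────────────────────────────────────┨  
an    ┃██████                               ┃  
──────┃█◎   █                               ┃  
███   ┃█ █ @█                               ┃  
  █   ┃█□ █ █                               ┃  
█ █   ┃█ □█ █                               ┃  
@□█   ┃█  ◎ █                               ┃  
  █   ┗━━━━━━━━━━━━━━━━━━━━━━━━━━━━━━━━━━━━━┛  
███                       ┃                    
 0  0/3                   ┃                    
                          ┃                    
                          ┃                    
                          ┃                    
                          ┃                    
━━━━━━━━━━━━━━━━━━━━━━━━━━┛                    


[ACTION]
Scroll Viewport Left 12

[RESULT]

                 ┏━━━━━━━━━━━━━━━━━━━━━━━━━━━━━
                 ┃ Sokoban                     
    ┏━━━━━━━━━━━━┠─────────────────────────────
    ┃ Sokoban    ┃██████                       
    ┠────────────┃█◎   █                       
    ┃█████████   ┃█ █ @█                       
    ┃█       █   ┃█□ █ █                       
    ┃█  █◎□█ █   ┃█ □█ █                       
    ┃█ █◎ █@□█   ┃█  ◎ █                       
    ┃█ ◎□    █   ┗━━━━━━━━━━━━━━━━━━━━━━━━━━━━━
    ┃█████████                       ┃         
    ┃Moves: 0  0/3                   ┃         
    ┃                                ┃         
    ┃                                ┃         
    ┃                                ┃         
    ┃                                ┃         
    ┗━━━━━━━━━━━━━━━━━━━━━━━━━━━━━━━━┛         


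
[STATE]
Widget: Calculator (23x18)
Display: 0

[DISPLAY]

                      0
┌───┬───┬───┬───┐      
│ 7 │ 8 │ 9 │ ÷ │      
├───┼───┼───┼───┤      
│ 4 │ 5 │ 6 │ × │      
├───┼───┼───┼───┤      
│ 1 │ 2 │ 3 │ - │      
├───┼───┼───┼───┤      
│ 0 │ . │ = │ + │      
├───┼───┼───┼───┤      
│ C │ MC│ MR│ M+│      
└───┴───┴───┴───┘      
                       
                       
                       
                       
                       
                       


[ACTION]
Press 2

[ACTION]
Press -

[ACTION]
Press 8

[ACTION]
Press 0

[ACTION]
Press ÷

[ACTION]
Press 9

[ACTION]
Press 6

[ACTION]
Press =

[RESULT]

                -0.8125
┌───┬───┬───┬───┐      
│ 7 │ 8 │ 9 │ ÷ │      
├───┼───┼───┼───┤      
│ 4 │ 5 │ 6 │ × │      
├───┼───┼───┼───┤      
│ 1 │ 2 │ 3 │ - │      
├───┼───┼───┼───┤      
│ 0 │ . │ = │ + │      
├───┼───┼───┼───┤      
│ C │ MC│ MR│ M+│      
└───┴───┴───┴───┘      
                       
                       
                       
                       
                       
                       


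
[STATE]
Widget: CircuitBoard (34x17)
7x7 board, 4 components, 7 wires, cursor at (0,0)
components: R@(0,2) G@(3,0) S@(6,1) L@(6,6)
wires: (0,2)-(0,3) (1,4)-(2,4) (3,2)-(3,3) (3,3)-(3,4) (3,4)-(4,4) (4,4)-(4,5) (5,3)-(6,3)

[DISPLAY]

   0 1 2 3 4 5 6                  
0  [.]      R ─ ·                 
                                  
1                   ·             
                    │             
2                   ·             
                                  
3   G       · ─ · ─ ·             
                    │             
4                   · ─ ·         
                                  
5               ·                 
                │                 
6       S       ·           L     
Cursor: (0,0)                     
                                  
                                  


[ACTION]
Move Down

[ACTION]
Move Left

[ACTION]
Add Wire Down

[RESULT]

   0 1 2 3 4 5 6                  
0           R ─ ·                 
                                  
1  [.]              ·             
    │               │             
2   ·               ·             
                                  
3   G       · ─ · ─ ·             
                    │             
4                   · ─ ·         
                                  
5               ·                 
                │                 
6       S       ·           L     
Cursor: (1,0)                     
                                  
                                  


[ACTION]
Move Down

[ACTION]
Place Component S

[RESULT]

   0 1 2 3 4 5 6                  
0           R ─ ·                 
                                  
1   ·               ·             
    │               │             
2  [S]              ·             
                                  
3   G       · ─ · ─ ·             
                    │             
4                   · ─ ·         
                                  
5               ·                 
                │                 
6       S       ·           L     
Cursor: (2,0)                     
                                  
                                  


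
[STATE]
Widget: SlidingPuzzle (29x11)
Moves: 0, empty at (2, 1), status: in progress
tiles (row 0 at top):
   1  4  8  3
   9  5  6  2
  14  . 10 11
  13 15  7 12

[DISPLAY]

┌────┬────┬────┬────┐        
│  1 │  4 │  8 │  3 │        
├────┼────┼────┼────┤        
│  9 │  5 │  6 │  2 │        
├────┼────┼────┼────┤        
│ 14 │    │ 10 │ 11 │        
├────┼────┼────┼────┤        
│ 13 │ 15 │  7 │ 12 │        
└────┴────┴────┴────┘        
Moves: 0                     
                             


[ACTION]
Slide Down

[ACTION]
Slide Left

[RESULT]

┌────┬────┬────┬────┐        
│  1 │  4 │  8 │  3 │        
├────┼────┼────┼────┤        
│  9 │  6 │    │  2 │        
├────┼────┼────┼────┤        
│ 14 │  5 │ 10 │ 11 │        
├────┼────┼────┼────┤        
│ 13 │ 15 │  7 │ 12 │        
└────┴────┴────┴────┘        
Moves: 2                     
                             


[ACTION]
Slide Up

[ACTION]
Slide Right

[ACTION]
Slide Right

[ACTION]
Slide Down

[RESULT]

┌────┬────┬────┬────┐        
│  1 │  4 │  8 │  3 │        
├────┼────┼────┼────┤        
│    │  6 │ 10 │  2 │        
├────┼────┼────┼────┤        
│  9 │ 14 │  5 │ 11 │        
├────┼────┼────┼────┤        
│ 13 │ 15 │  7 │ 12 │        
└────┴────┴────┴────┘        
Moves: 6                     
                             


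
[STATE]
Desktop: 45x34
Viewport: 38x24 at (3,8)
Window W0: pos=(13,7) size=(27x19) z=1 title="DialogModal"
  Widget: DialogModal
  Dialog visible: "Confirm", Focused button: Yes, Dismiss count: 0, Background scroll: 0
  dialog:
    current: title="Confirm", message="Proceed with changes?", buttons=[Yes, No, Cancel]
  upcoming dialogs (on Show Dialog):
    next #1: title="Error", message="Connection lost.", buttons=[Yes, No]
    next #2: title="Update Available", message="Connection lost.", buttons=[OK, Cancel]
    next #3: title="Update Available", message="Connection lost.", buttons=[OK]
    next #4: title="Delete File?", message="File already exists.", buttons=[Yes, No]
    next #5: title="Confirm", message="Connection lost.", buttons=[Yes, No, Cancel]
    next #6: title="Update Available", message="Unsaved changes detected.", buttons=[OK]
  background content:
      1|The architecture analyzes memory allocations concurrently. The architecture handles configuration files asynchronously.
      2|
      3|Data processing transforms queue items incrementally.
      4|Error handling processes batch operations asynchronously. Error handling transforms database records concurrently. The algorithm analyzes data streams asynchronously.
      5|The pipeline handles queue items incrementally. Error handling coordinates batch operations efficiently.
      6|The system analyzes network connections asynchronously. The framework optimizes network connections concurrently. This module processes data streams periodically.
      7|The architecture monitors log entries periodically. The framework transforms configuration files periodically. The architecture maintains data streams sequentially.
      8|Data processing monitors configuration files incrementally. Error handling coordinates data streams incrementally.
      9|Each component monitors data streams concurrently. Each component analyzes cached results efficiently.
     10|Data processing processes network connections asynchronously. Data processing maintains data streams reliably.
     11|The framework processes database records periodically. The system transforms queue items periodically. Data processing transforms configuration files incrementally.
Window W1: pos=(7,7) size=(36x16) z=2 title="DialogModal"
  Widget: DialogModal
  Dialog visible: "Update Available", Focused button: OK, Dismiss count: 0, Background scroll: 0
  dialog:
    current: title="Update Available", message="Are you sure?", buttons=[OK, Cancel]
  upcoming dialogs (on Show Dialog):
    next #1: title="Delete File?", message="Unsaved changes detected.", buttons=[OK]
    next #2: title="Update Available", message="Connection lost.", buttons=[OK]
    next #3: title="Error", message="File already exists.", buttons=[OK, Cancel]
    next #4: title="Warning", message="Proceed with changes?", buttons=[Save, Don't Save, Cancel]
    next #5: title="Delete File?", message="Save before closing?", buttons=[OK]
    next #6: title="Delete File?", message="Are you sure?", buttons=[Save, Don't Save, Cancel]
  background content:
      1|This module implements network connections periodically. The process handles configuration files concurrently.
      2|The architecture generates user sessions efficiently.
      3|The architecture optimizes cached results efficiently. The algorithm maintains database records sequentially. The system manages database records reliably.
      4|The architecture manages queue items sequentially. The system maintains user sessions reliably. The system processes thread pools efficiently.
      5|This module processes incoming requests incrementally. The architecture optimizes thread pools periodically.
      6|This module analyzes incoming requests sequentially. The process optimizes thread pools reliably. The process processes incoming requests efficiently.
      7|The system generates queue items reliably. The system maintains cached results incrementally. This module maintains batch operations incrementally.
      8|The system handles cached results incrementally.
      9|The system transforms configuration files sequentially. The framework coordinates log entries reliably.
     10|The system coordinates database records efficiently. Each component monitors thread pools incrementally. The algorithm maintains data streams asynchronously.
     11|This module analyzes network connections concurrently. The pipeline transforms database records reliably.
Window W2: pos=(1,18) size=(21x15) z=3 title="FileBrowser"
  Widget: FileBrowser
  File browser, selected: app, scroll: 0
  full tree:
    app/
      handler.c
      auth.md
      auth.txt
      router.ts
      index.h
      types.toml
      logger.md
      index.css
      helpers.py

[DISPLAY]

    ┃ DialogModal                     
    ┠─────────────────────────────────
    ┃This module implements network co
    ┃The architecture generates user s
    ┃The architecture optimizes cached
    ┃The arc┌──────────────────┐eue it
    ┃This mo│ Update Available │ing re
    ┃This mo│  Are you sure?   │ng req
    ┃The sys│  [OK]  Cancel    │items 
    ┃The sys└──────────────────┘esults
━━━━━━━━━━━━━━━━━━┓nsforms configurati
FileBrowser       ┃rdinates database r
──────────────────┨alyzes network conn
 [-] app/         ┃                   
   handler.c      ┃━━━━━━━━━━━━━━━━━━━
   auth.md        ┃                 ┃ 
   auth.txt       ┃                 ┃ 
   router.ts      ┃━━━━━━━━━━━━━━━━━┛ 
   index.h        ┃                   
   types.toml     ┃                   
   logger.md      ┃                   
   index.css      ┃                   
   helpers.py     ┃                   
                  ┃                   


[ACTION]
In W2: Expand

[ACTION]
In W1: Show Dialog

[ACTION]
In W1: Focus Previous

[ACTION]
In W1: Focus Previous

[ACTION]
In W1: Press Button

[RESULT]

    ┃ DialogModal                     
    ┠─────────────────────────────────
    ┃This module implements network co
    ┃The architecture generates user s
    ┃The architecture optimizes cached
    ┃The architecture manages queue it
    ┃This module processes incoming re
    ┃This module analyzes incoming req
    ┃The system generates queue items 
    ┃The system handles cached results
━━━━━━━━━━━━━━━━━━┓nsforms configurati
FileBrowser       ┃rdinates database r
──────────────────┨alyzes network conn
 [-] app/         ┃                   
   handler.c      ┃━━━━━━━━━━━━━━━━━━━
   auth.md        ┃                 ┃ 
   auth.txt       ┃                 ┃ 
   router.ts      ┃━━━━━━━━━━━━━━━━━┛ 
   index.h        ┃                   
   types.toml     ┃                   
   logger.md      ┃                   
   index.css      ┃                   
   helpers.py     ┃                   
                  ┃                   
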